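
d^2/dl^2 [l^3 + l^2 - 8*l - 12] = 6*l + 2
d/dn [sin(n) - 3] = cos(n)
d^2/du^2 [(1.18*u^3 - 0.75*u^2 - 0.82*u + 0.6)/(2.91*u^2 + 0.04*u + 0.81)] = (-1.4210854715202e-14*u^5 - 19.272064*u^3 + 41.321502*u^2 + 16.66116*u - 3.757614)/(24.642171*u^6 + 1.016172*u^5 + 20.591451*u^4 + 0.565768*u^3 + 5.731641*u^2 + 0.078732*u + 0.531441)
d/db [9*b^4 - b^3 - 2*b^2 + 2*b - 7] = 36*b^3 - 3*b^2 - 4*b + 2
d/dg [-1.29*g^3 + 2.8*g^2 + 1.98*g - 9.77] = -3.87*g^2 + 5.6*g + 1.98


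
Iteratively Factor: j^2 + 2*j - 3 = (j - 1)*(j + 3)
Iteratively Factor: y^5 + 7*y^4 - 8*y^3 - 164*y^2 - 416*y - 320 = (y + 2)*(y^4 + 5*y^3 - 18*y^2 - 128*y - 160) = (y - 5)*(y + 2)*(y^3 + 10*y^2 + 32*y + 32) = (y - 5)*(y + 2)^2*(y^2 + 8*y + 16) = (y - 5)*(y + 2)^2*(y + 4)*(y + 4)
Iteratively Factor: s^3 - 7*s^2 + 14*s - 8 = (s - 2)*(s^2 - 5*s + 4) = (s - 2)*(s - 1)*(s - 4)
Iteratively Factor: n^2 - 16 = (n + 4)*(n - 4)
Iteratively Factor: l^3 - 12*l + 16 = (l - 2)*(l^2 + 2*l - 8) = (l - 2)^2*(l + 4)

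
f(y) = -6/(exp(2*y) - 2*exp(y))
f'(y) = -6*(-2*exp(2*y) + 2*exp(y))/(exp(2*y) - 2*exp(y))^2 = (12*exp(y) - 12)*exp(-y)/(exp(y) - 2)^2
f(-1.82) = 20.15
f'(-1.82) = -18.37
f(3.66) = -0.00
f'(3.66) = 0.01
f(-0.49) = 7.06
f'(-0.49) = -3.94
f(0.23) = 6.43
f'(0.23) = 4.49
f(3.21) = -0.01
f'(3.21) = 0.02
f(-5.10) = 493.57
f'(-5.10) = -492.06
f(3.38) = -0.01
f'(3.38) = 0.02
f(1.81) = -0.24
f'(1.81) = 0.59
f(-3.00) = 61.79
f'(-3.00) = -60.22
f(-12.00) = 488265.87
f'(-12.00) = -488264.37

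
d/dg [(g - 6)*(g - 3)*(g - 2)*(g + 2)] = 4*g^3 - 27*g^2 + 28*g + 36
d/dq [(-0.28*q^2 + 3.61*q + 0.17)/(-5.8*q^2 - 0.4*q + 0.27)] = (21.05*q^2 + 1.8208*q + 1.0427)/(33.64*q^4 + 4.64*q^3 - 2.972*q^2 - 0.216*q + 0.0729)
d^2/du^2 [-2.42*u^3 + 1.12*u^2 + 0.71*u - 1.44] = 2.24 - 14.52*u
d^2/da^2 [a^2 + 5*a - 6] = 2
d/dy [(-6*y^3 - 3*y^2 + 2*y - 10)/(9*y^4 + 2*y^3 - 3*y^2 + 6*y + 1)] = 2*(27*y^6 + 27*y^5 - 15*y^4 + 140*y^3 + 15*y^2 - 33*y + 31)/(81*y^8 + 36*y^7 - 50*y^6 + 96*y^5 + 51*y^4 - 32*y^3 + 30*y^2 + 12*y + 1)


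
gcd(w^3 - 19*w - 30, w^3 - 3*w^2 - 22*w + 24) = 1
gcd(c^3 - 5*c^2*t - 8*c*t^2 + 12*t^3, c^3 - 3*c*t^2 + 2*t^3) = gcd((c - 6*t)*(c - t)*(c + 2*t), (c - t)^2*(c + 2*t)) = -c^2 - c*t + 2*t^2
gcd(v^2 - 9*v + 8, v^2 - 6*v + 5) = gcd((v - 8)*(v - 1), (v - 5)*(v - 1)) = v - 1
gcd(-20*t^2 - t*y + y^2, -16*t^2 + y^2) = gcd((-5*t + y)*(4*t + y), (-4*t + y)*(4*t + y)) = 4*t + y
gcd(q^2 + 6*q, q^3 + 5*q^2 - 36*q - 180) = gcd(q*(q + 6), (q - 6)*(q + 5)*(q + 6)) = q + 6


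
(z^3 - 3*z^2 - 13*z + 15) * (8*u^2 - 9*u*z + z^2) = 8*u^2*z^3 - 24*u^2*z^2 - 104*u^2*z + 120*u^2 - 9*u*z^4 + 27*u*z^3 + 117*u*z^2 - 135*u*z + z^5 - 3*z^4 - 13*z^3 + 15*z^2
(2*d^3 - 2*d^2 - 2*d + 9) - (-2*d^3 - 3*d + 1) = 4*d^3 - 2*d^2 + d + 8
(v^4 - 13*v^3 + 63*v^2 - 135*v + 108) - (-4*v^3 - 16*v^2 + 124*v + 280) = v^4 - 9*v^3 + 79*v^2 - 259*v - 172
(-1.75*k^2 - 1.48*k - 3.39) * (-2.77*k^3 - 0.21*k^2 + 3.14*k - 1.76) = 4.8475*k^5 + 4.4671*k^4 + 4.2061*k^3 - 0.8553*k^2 - 8.0398*k + 5.9664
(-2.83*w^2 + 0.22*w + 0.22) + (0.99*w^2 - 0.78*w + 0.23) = -1.84*w^2 - 0.56*w + 0.45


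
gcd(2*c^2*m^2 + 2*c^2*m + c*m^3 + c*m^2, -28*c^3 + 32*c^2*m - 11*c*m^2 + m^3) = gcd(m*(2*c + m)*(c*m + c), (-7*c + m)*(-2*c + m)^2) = 1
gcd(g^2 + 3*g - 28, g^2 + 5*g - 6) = 1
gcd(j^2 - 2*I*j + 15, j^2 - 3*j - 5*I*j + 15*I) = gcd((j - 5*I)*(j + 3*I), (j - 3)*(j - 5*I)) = j - 5*I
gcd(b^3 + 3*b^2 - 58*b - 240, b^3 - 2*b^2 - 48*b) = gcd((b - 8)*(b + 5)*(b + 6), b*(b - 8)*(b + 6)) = b^2 - 2*b - 48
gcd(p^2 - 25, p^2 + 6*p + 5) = p + 5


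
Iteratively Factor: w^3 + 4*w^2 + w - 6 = (w + 2)*(w^2 + 2*w - 3) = (w + 2)*(w + 3)*(w - 1)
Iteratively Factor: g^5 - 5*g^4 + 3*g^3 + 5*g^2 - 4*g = (g - 1)*(g^4 - 4*g^3 - g^2 + 4*g) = (g - 1)*(g + 1)*(g^3 - 5*g^2 + 4*g) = g*(g - 1)*(g + 1)*(g^2 - 5*g + 4) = g*(g - 1)^2*(g + 1)*(g - 4)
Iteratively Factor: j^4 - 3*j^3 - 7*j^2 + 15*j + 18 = (j + 2)*(j^3 - 5*j^2 + 3*j + 9) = (j - 3)*(j + 2)*(j^2 - 2*j - 3) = (j - 3)^2*(j + 2)*(j + 1)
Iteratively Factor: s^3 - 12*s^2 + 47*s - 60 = (s - 3)*(s^2 - 9*s + 20) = (s - 5)*(s - 3)*(s - 4)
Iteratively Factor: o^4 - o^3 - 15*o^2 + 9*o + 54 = (o - 3)*(o^3 + 2*o^2 - 9*o - 18) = (o - 3)*(o + 3)*(o^2 - o - 6) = (o - 3)*(o + 2)*(o + 3)*(o - 3)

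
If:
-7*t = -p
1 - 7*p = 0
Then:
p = 1/7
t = 1/49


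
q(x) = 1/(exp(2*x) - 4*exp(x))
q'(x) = (-2*exp(2*x) + 4*exp(x))/(exp(2*x) - 4*exp(x))^2 = 2*(2 - exp(x))*exp(-x)/(exp(x) - 4)^2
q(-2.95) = -4.84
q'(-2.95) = 4.78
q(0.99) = -0.28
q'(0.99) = -0.30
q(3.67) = 0.00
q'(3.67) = -0.00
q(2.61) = 0.01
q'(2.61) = -0.02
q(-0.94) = -0.71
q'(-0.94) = 0.63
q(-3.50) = -8.34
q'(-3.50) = 8.28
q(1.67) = 0.14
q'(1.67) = -0.72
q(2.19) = 0.02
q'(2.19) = -0.06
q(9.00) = 0.00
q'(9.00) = 0.00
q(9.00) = 0.00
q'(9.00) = 0.00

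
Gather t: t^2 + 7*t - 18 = t^2 + 7*t - 18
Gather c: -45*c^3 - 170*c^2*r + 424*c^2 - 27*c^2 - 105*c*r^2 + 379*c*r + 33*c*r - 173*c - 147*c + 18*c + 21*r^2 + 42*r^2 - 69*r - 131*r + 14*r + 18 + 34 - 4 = -45*c^3 + c^2*(397 - 170*r) + c*(-105*r^2 + 412*r - 302) + 63*r^2 - 186*r + 48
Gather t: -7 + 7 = 0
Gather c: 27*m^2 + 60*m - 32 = 27*m^2 + 60*m - 32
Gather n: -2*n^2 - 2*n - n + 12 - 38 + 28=-2*n^2 - 3*n + 2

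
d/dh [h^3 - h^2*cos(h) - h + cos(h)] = h^2*sin(h) + 3*h^2 - 2*h*cos(h) - sin(h) - 1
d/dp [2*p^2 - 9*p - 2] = 4*p - 9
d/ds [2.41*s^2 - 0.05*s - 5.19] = 4.82*s - 0.05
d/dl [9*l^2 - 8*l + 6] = 18*l - 8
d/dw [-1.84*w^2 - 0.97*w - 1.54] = -3.68*w - 0.97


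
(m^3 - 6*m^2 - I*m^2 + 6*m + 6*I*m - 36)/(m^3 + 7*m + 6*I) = (m - 6)/(m + I)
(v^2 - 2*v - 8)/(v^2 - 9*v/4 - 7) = 4*(v + 2)/(4*v + 7)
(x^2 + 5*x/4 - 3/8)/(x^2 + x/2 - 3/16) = 2*(2*x + 3)/(4*x + 3)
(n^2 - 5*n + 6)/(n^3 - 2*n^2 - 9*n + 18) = 1/(n + 3)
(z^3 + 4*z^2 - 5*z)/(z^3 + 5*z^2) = (z - 1)/z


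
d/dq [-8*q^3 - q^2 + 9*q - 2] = -24*q^2 - 2*q + 9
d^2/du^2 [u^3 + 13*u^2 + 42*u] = 6*u + 26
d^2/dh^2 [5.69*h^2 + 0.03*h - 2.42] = 11.3800000000000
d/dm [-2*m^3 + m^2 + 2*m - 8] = -6*m^2 + 2*m + 2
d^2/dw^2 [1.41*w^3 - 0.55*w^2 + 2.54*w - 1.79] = 8.46*w - 1.1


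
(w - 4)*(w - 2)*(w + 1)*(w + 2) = w^4 - 3*w^3 - 8*w^2 + 12*w + 16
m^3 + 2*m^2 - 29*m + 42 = (m - 3)*(m - 2)*(m + 7)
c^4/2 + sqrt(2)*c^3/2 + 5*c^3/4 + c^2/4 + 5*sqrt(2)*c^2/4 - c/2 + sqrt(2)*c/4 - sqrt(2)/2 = (c/2 + 1/2)*(c - 1/2)*(c + 2)*(c + sqrt(2))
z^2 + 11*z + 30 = (z + 5)*(z + 6)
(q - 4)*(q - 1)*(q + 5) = q^3 - 21*q + 20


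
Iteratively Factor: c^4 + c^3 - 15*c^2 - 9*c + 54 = (c + 3)*(c^3 - 2*c^2 - 9*c + 18) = (c - 3)*(c + 3)*(c^2 + c - 6) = (c - 3)*(c + 3)^2*(c - 2)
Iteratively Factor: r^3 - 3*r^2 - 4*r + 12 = (r - 3)*(r^2 - 4) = (r - 3)*(r - 2)*(r + 2)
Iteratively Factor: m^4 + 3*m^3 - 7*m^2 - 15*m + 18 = (m - 2)*(m^3 + 5*m^2 + 3*m - 9) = (m - 2)*(m - 1)*(m^2 + 6*m + 9) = (m - 2)*(m - 1)*(m + 3)*(m + 3)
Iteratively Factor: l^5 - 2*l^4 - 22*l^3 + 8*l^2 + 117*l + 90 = (l - 5)*(l^4 + 3*l^3 - 7*l^2 - 27*l - 18) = (l - 5)*(l - 3)*(l^3 + 6*l^2 + 11*l + 6) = (l - 5)*(l - 3)*(l + 3)*(l^2 + 3*l + 2) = (l - 5)*(l - 3)*(l + 2)*(l + 3)*(l + 1)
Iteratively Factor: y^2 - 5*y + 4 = (y - 4)*(y - 1)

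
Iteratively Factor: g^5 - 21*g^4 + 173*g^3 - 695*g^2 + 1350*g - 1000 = (g - 5)*(g^4 - 16*g^3 + 93*g^2 - 230*g + 200) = (g - 5)^2*(g^3 - 11*g^2 + 38*g - 40) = (g - 5)^2*(g - 4)*(g^2 - 7*g + 10) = (g - 5)^2*(g - 4)*(g - 2)*(g - 5)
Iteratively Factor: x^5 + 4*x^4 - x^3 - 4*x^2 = (x - 1)*(x^4 + 5*x^3 + 4*x^2) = (x - 1)*(x + 4)*(x^3 + x^2) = x*(x - 1)*(x + 4)*(x^2 + x) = x^2*(x - 1)*(x + 4)*(x + 1)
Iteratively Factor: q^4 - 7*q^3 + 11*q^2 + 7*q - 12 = (q - 4)*(q^3 - 3*q^2 - q + 3) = (q - 4)*(q - 1)*(q^2 - 2*q - 3) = (q - 4)*(q - 3)*(q - 1)*(q + 1)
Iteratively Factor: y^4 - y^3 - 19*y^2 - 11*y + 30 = (y - 5)*(y^3 + 4*y^2 + y - 6) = (y - 5)*(y + 2)*(y^2 + 2*y - 3) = (y - 5)*(y - 1)*(y + 2)*(y + 3)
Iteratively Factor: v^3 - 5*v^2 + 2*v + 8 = (v + 1)*(v^2 - 6*v + 8) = (v - 2)*(v + 1)*(v - 4)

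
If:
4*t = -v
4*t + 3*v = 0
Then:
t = 0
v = 0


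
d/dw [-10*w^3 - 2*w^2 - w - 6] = -30*w^2 - 4*w - 1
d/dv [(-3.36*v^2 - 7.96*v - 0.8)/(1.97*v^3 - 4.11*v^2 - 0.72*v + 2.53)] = (6.6192*v^4 + 31.3624*v^3 - 25.5684*v^2 - 23.5776*v - 20.7148)/(3.8809*v^6 - 16.1934*v^5 + 14.0553*v^4 + 15.8866*v^3 - 20.2782*v^2 - 3.6432*v + 6.4009)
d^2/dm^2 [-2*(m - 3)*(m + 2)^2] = -12*m - 4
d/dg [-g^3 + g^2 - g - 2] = -3*g^2 + 2*g - 1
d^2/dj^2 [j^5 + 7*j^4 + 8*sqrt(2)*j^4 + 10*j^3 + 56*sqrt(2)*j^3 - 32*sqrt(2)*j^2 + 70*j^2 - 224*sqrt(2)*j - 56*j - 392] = 20*j^3 + 84*j^2 + 96*sqrt(2)*j^2 + 60*j + 336*sqrt(2)*j - 64*sqrt(2) + 140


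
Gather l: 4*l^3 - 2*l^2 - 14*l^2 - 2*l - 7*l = 4*l^3 - 16*l^2 - 9*l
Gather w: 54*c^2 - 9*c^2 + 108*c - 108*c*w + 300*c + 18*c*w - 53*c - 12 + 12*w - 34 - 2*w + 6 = 45*c^2 + 355*c + w*(10 - 90*c) - 40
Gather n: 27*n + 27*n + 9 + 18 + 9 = 54*n + 36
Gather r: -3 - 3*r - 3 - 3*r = -6*r - 6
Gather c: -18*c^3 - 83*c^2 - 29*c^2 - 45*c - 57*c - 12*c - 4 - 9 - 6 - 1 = -18*c^3 - 112*c^2 - 114*c - 20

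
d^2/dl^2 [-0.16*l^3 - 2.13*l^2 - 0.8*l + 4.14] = -0.96*l - 4.26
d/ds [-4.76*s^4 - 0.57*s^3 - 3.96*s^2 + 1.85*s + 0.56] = -19.04*s^3 - 1.71*s^2 - 7.92*s + 1.85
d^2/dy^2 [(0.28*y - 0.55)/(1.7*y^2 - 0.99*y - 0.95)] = ((2.4244 - 2.856*y)*(-1.7*y^2 + 0.99*y + 0.95) - (0.28*y - 0.55)*(3.4*y - 0.99)*(6.8*y - 1.98))/(-1.7*y^2 + 0.99*y + 0.95)^3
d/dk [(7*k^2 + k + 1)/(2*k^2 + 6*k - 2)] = 2*(5*k^2 - 4*k - 1)/(k^4 + 6*k^3 + 7*k^2 - 6*k + 1)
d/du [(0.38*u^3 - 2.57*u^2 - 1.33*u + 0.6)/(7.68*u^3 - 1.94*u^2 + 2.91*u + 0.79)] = (19.0004*u^4 + 22.6404*u^3 - 22.9823*u^2 - 1.7326*u - 2.7967)/(58.9824*u^6 - 29.7984*u^5 + 48.4612*u^4 + 0.843599999999999*u^3 + 5.4029*u^2 + 4.5978*u + 0.6241)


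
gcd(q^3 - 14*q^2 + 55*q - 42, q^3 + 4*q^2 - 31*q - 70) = 1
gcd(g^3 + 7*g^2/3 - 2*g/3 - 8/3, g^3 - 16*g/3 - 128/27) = g + 4/3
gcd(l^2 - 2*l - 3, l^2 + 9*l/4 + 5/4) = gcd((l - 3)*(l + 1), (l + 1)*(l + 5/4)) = l + 1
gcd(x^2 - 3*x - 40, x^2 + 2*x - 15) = x + 5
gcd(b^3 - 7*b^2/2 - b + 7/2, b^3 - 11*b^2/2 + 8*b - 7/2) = b^2 - 9*b/2 + 7/2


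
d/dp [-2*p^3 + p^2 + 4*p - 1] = -6*p^2 + 2*p + 4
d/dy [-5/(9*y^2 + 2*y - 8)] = 10*(9*y + 1)/(9*y^2 + 2*y - 8)^2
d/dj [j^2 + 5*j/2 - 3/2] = 2*j + 5/2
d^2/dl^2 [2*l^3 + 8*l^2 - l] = 12*l + 16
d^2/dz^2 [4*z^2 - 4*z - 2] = 8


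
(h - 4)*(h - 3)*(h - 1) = h^3 - 8*h^2 + 19*h - 12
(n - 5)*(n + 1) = n^2 - 4*n - 5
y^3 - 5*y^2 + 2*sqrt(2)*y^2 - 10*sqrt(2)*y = y*(y - 5)*(y + 2*sqrt(2))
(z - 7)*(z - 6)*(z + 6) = z^3 - 7*z^2 - 36*z + 252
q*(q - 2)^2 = q^3 - 4*q^2 + 4*q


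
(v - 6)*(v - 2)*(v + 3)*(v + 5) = v^4 - 37*v^2 - 24*v + 180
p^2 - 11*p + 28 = (p - 7)*(p - 4)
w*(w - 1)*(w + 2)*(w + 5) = w^4 + 6*w^3 + 3*w^2 - 10*w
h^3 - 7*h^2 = h^2*(h - 7)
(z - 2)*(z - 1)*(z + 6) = z^3 + 3*z^2 - 16*z + 12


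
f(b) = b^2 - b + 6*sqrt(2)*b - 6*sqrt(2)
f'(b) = 2*b - 1 + 6*sqrt(2)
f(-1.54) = -17.64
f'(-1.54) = 4.41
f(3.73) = 33.35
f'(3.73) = 14.95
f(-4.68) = -21.61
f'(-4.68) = -1.87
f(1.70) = 7.13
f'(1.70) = 10.89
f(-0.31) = -10.71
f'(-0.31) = 6.87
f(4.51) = 45.61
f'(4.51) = 16.51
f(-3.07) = -22.04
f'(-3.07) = 1.35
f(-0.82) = -13.95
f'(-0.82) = 5.85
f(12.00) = 225.34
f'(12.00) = 31.49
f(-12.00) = 45.69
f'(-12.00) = -16.51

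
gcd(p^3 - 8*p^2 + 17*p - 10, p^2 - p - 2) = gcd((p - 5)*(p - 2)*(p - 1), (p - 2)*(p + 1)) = p - 2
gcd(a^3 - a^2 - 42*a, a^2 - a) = a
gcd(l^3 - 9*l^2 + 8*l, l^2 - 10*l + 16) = l - 8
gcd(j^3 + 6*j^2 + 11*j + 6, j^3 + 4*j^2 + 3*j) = j^2 + 4*j + 3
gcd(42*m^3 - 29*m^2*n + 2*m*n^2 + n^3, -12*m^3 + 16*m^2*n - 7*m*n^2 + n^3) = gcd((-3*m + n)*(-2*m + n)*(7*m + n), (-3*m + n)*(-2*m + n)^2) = 6*m^2 - 5*m*n + n^2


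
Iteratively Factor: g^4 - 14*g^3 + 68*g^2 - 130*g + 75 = (g - 5)*(g^3 - 9*g^2 + 23*g - 15) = (g - 5)*(g - 3)*(g^2 - 6*g + 5) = (g - 5)^2*(g - 3)*(g - 1)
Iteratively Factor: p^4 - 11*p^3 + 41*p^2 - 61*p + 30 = (p - 3)*(p^3 - 8*p^2 + 17*p - 10) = (p - 5)*(p - 3)*(p^2 - 3*p + 2) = (p - 5)*(p - 3)*(p - 1)*(p - 2)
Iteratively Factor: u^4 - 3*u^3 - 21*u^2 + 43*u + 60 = (u + 1)*(u^3 - 4*u^2 - 17*u + 60) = (u - 3)*(u + 1)*(u^2 - u - 20) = (u - 3)*(u + 1)*(u + 4)*(u - 5)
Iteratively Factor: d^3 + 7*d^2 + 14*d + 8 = (d + 4)*(d^2 + 3*d + 2) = (d + 1)*(d + 4)*(d + 2)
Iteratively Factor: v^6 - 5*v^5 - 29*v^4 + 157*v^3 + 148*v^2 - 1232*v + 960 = (v + 4)*(v^5 - 9*v^4 + 7*v^3 + 129*v^2 - 368*v + 240) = (v - 1)*(v + 4)*(v^4 - 8*v^3 - v^2 + 128*v - 240) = (v - 3)*(v - 1)*(v + 4)*(v^3 - 5*v^2 - 16*v + 80) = (v - 5)*(v - 3)*(v - 1)*(v + 4)*(v^2 - 16) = (v - 5)*(v - 4)*(v - 3)*(v - 1)*(v + 4)*(v + 4)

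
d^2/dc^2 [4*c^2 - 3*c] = 8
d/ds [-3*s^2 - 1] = -6*s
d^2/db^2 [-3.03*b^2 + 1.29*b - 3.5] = -6.06000000000000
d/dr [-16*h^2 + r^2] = 2*r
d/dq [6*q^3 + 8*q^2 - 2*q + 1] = 18*q^2 + 16*q - 2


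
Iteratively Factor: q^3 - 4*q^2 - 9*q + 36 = (q + 3)*(q^2 - 7*q + 12) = (q - 3)*(q + 3)*(q - 4)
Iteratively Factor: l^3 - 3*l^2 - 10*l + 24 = (l + 3)*(l^2 - 6*l + 8) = (l - 4)*(l + 3)*(l - 2)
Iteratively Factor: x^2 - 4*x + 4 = (x - 2)*(x - 2)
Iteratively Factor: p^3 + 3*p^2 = (p)*(p^2 + 3*p) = p*(p + 3)*(p)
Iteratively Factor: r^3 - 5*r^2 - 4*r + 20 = (r - 2)*(r^2 - 3*r - 10) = (r - 2)*(r + 2)*(r - 5)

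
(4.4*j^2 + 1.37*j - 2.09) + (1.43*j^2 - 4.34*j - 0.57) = 5.83*j^2 - 2.97*j - 2.66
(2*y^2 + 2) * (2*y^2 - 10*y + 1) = 4*y^4 - 20*y^3 + 6*y^2 - 20*y + 2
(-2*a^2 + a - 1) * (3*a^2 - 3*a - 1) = -6*a^4 + 9*a^3 - 4*a^2 + 2*a + 1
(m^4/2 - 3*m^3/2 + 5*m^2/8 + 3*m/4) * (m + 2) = m^5/2 - m^4/2 - 19*m^3/8 + 2*m^2 + 3*m/2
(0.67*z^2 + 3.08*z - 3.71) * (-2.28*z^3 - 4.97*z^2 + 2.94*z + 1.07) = -1.5276*z^5 - 10.3523*z^4 - 4.879*z^3 + 28.2108*z^2 - 7.6118*z - 3.9697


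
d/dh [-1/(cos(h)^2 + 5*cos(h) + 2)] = -(2*cos(h) + 5)*sin(h)/(cos(h)^2 + 5*cos(h) + 2)^2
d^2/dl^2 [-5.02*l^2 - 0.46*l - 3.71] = -10.0400000000000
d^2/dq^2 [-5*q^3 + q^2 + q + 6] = 2 - 30*q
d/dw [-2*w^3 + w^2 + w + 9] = -6*w^2 + 2*w + 1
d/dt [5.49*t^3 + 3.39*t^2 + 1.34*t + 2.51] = 16.47*t^2 + 6.78*t + 1.34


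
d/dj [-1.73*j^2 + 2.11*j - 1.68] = 2.11 - 3.46*j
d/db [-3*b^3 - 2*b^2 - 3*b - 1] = -9*b^2 - 4*b - 3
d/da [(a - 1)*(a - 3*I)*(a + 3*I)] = 3*a^2 - 2*a + 9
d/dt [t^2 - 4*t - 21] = 2*t - 4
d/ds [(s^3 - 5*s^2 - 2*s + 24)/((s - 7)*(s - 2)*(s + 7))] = (3*s^4 - 94*s^3 + 463*s^2 - 884*s + 980)/(s^6 - 4*s^5 - 94*s^4 + 392*s^3 + 2009*s^2 - 9604*s + 9604)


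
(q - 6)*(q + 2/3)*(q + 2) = q^3 - 10*q^2/3 - 44*q/3 - 8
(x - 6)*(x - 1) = x^2 - 7*x + 6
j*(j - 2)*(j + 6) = j^3 + 4*j^2 - 12*j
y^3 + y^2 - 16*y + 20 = (y - 2)^2*(y + 5)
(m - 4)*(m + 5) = m^2 + m - 20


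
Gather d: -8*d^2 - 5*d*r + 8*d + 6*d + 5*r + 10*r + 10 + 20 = -8*d^2 + d*(14 - 5*r) + 15*r + 30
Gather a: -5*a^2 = -5*a^2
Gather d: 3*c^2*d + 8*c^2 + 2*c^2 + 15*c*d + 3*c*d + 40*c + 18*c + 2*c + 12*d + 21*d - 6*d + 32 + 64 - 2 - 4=10*c^2 + 60*c + d*(3*c^2 + 18*c + 27) + 90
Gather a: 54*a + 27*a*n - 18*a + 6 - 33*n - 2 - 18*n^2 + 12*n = a*(27*n + 36) - 18*n^2 - 21*n + 4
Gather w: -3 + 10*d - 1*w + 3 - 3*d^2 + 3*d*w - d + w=-3*d^2 + 3*d*w + 9*d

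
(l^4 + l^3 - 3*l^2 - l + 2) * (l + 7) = l^5 + 8*l^4 + 4*l^3 - 22*l^2 - 5*l + 14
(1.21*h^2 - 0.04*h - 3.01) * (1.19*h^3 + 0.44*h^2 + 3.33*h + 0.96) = 1.4399*h^5 + 0.4848*h^4 + 0.4298*h^3 - 0.296*h^2 - 10.0617*h - 2.8896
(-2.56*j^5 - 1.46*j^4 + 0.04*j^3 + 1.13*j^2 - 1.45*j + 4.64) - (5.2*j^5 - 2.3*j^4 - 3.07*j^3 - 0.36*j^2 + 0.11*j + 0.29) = -7.76*j^5 + 0.84*j^4 + 3.11*j^3 + 1.49*j^2 - 1.56*j + 4.35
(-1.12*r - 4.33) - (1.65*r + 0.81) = -2.77*r - 5.14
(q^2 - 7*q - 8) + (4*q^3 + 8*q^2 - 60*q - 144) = 4*q^3 + 9*q^2 - 67*q - 152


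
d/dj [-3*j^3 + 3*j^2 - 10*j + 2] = -9*j^2 + 6*j - 10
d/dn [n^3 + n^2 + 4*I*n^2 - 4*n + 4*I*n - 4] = 3*n^2 + n*(2 + 8*I) - 4 + 4*I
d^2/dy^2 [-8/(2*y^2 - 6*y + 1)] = 32*(2*y^2 - 6*y - 2*(2*y - 3)^2 + 1)/(2*y^2 - 6*y + 1)^3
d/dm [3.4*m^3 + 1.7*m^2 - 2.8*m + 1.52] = 10.2*m^2 + 3.4*m - 2.8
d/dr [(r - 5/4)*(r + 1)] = 2*r - 1/4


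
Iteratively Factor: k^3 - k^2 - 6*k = (k - 3)*(k^2 + 2*k) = (k - 3)*(k + 2)*(k)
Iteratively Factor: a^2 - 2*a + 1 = (a - 1)*(a - 1)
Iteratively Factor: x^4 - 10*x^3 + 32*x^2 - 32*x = (x - 2)*(x^3 - 8*x^2 + 16*x) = (x - 4)*(x - 2)*(x^2 - 4*x) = (x - 4)^2*(x - 2)*(x)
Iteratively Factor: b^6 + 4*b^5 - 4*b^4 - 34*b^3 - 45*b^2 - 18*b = (b + 2)*(b^5 + 2*b^4 - 8*b^3 - 18*b^2 - 9*b) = (b + 2)*(b + 3)*(b^4 - b^3 - 5*b^2 - 3*b) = (b - 3)*(b + 2)*(b + 3)*(b^3 + 2*b^2 + b) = b*(b - 3)*(b + 2)*(b + 3)*(b^2 + 2*b + 1) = b*(b - 3)*(b + 1)*(b + 2)*(b + 3)*(b + 1)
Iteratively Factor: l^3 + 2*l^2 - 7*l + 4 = (l - 1)*(l^2 + 3*l - 4) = (l - 1)*(l + 4)*(l - 1)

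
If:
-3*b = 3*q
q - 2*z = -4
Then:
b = 4 - 2*z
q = 2*z - 4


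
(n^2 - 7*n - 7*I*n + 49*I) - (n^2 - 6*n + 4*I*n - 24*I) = -n - 11*I*n + 73*I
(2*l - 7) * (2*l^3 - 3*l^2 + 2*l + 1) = 4*l^4 - 20*l^3 + 25*l^2 - 12*l - 7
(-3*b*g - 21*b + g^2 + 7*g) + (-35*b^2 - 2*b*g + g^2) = -35*b^2 - 5*b*g - 21*b + 2*g^2 + 7*g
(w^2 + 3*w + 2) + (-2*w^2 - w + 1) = -w^2 + 2*w + 3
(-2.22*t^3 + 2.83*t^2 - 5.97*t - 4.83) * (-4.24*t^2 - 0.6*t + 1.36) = 9.4128*t^5 - 10.6672*t^4 + 20.5956*t^3 + 27.91*t^2 - 5.2212*t - 6.5688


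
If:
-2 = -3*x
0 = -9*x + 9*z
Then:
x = 2/3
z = 2/3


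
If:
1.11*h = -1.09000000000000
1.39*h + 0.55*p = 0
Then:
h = -0.98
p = 2.48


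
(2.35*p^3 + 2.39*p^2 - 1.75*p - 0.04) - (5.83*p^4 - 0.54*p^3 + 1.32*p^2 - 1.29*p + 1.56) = -5.83*p^4 + 2.89*p^3 + 1.07*p^2 - 0.46*p - 1.6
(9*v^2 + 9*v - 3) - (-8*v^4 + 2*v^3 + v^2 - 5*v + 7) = 8*v^4 - 2*v^3 + 8*v^2 + 14*v - 10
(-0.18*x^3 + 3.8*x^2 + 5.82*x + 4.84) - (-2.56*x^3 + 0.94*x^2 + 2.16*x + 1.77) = 2.38*x^3 + 2.86*x^2 + 3.66*x + 3.07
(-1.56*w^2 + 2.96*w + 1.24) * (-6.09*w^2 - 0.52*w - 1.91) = 9.5004*w^4 - 17.2152*w^3 - 6.1112*w^2 - 6.2984*w - 2.3684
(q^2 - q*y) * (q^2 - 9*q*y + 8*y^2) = q^4 - 10*q^3*y + 17*q^2*y^2 - 8*q*y^3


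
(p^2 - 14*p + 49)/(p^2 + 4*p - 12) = (p^2 - 14*p + 49)/(p^2 + 4*p - 12)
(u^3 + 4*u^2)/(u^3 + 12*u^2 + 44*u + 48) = u^2/(u^2 + 8*u + 12)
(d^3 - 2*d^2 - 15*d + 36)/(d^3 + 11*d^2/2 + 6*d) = 2*(d^2 - 6*d + 9)/(d*(2*d + 3))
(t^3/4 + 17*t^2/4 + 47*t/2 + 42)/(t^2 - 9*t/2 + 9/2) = (t^3 + 17*t^2 + 94*t + 168)/(2*(2*t^2 - 9*t + 9))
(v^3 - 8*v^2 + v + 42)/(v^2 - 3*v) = v - 5 - 14/v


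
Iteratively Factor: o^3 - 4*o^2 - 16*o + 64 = (o - 4)*(o^2 - 16) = (o - 4)^2*(o + 4)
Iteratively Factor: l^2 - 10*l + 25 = (l - 5)*(l - 5)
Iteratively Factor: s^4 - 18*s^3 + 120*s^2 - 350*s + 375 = (s - 5)*(s^3 - 13*s^2 + 55*s - 75) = (s - 5)^2*(s^2 - 8*s + 15) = (s - 5)^3*(s - 3)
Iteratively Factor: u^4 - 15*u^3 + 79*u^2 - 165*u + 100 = (u - 1)*(u^3 - 14*u^2 + 65*u - 100) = (u - 5)*(u - 1)*(u^2 - 9*u + 20) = (u - 5)^2*(u - 1)*(u - 4)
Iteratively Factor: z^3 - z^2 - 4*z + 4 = (z - 1)*(z^2 - 4) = (z - 2)*(z - 1)*(z + 2)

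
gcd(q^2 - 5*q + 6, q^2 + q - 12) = q - 3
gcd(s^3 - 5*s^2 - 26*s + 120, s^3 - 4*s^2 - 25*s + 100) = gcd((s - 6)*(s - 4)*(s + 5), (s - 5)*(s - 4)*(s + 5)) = s^2 + s - 20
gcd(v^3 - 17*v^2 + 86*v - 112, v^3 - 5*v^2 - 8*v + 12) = 1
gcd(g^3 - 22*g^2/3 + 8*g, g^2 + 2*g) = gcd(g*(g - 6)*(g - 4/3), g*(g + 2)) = g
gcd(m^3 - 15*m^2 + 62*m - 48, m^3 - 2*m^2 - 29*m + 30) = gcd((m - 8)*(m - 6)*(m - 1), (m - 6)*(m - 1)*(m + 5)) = m^2 - 7*m + 6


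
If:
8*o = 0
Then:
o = 0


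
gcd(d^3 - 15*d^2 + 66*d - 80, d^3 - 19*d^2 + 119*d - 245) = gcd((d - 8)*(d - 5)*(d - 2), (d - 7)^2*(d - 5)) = d - 5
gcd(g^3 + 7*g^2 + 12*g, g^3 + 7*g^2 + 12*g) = g^3 + 7*g^2 + 12*g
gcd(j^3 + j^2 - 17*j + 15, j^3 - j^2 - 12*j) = 1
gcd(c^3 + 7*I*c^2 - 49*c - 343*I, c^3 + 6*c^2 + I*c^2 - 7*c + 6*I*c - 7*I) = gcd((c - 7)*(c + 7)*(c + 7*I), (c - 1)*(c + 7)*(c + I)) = c + 7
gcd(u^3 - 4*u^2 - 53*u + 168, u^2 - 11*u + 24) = u^2 - 11*u + 24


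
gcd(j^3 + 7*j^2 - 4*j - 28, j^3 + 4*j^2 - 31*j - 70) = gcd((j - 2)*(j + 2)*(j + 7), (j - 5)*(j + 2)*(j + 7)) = j^2 + 9*j + 14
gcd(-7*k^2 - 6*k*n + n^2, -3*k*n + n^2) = 1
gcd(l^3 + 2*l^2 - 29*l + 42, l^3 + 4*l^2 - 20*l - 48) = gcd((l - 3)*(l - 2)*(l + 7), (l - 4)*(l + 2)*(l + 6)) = 1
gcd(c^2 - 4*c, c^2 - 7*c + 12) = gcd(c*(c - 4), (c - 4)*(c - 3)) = c - 4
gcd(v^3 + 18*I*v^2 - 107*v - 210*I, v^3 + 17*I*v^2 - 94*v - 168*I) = v^2 + 13*I*v - 42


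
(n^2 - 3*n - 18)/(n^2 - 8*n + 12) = (n + 3)/(n - 2)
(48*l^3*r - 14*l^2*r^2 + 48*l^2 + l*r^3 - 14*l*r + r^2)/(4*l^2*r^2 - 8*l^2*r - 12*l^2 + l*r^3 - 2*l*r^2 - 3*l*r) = (-48*l^3*r + 14*l^2*r^2 - 48*l^2 - l*r^3 + 14*l*r - r^2)/(l*(-4*l*r^2 + 8*l*r + 12*l - r^3 + 2*r^2 + 3*r))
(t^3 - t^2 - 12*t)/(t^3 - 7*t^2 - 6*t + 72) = t/(t - 6)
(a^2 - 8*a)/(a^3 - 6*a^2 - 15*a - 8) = a/(a^2 + 2*a + 1)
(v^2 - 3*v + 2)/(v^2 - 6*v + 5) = (v - 2)/(v - 5)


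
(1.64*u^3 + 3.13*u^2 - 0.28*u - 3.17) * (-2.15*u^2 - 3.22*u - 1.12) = -3.526*u^5 - 12.0103*u^4 - 11.3134*u^3 + 4.2115*u^2 + 10.521*u + 3.5504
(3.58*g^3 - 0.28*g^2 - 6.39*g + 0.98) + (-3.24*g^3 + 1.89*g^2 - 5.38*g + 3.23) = 0.34*g^3 + 1.61*g^2 - 11.77*g + 4.21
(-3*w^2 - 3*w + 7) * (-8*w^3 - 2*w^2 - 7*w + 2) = 24*w^5 + 30*w^4 - 29*w^3 + w^2 - 55*w + 14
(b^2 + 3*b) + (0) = b^2 + 3*b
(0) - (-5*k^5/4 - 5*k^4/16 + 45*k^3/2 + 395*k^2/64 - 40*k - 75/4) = 5*k^5/4 + 5*k^4/16 - 45*k^3/2 - 395*k^2/64 + 40*k + 75/4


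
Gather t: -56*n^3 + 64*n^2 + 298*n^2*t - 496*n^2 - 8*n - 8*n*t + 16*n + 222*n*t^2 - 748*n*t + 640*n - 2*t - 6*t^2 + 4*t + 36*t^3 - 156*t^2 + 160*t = -56*n^3 - 432*n^2 + 648*n + 36*t^3 + t^2*(222*n - 162) + t*(298*n^2 - 756*n + 162)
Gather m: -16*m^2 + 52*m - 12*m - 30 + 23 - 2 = -16*m^2 + 40*m - 9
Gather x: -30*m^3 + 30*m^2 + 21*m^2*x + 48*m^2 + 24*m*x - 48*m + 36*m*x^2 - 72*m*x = -30*m^3 + 78*m^2 + 36*m*x^2 - 48*m + x*(21*m^2 - 48*m)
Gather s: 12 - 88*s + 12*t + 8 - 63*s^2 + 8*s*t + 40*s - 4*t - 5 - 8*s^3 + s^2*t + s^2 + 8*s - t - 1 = -8*s^3 + s^2*(t - 62) + s*(8*t - 40) + 7*t + 14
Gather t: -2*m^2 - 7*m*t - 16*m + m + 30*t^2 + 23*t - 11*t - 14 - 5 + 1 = -2*m^2 - 15*m + 30*t^2 + t*(12 - 7*m) - 18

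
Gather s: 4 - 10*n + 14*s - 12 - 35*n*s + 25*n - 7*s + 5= 15*n + s*(7 - 35*n) - 3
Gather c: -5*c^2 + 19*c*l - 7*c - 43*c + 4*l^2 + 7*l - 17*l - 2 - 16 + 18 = -5*c^2 + c*(19*l - 50) + 4*l^2 - 10*l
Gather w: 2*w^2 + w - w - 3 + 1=2*w^2 - 2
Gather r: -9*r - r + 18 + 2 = 20 - 10*r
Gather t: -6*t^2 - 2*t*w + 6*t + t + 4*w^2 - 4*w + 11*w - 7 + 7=-6*t^2 + t*(7 - 2*w) + 4*w^2 + 7*w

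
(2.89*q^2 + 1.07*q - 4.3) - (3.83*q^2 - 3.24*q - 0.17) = -0.94*q^2 + 4.31*q - 4.13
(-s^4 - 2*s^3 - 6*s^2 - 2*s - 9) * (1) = -s^4 - 2*s^3 - 6*s^2 - 2*s - 9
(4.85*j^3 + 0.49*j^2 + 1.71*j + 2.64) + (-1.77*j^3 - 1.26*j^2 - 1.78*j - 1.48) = 3.08*j^3 - 0.77*j^2 - 0.0700000000000001*j + 1.16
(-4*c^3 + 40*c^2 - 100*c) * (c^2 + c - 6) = -4*c^5 + 36*c^4 - 36*c^3 - 340*c^2 + 600*c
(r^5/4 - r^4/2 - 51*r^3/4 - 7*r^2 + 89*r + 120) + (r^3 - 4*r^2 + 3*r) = r^5/4 - r^4/2 - 47*r^3/4 - 11*r^2 + 92*r + 120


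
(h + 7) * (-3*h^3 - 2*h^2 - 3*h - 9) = -3*h^4 - 23*h^3 - 17*h^2 - 30*h - 63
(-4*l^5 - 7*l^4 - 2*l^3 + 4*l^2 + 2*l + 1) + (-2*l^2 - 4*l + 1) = -4*l^5 - 7*l^4 - 2*l^3 + 2*l^2 - 2*l + 2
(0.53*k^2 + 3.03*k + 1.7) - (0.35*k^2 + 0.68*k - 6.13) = 0.18*k^2 + 2.35*k + 7.83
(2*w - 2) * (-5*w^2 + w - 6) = -10*w^3 + 12*w^2 - 14*w + 12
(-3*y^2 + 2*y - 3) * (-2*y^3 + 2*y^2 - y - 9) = 6*y^5 - 10*y^4 + 13*y^3 + 19*y^2 - 15*y + 27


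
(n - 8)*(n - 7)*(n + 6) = n^3 - 9*n^2 - 34*n + 336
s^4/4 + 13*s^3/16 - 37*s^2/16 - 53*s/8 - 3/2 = (s/4 + 1/2)*(s - 3)*(s + 1/4)*(s + 4)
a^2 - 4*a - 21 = (a - 7)*(a + 3)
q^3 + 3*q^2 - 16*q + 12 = (q - 2)*(q - 1)*(q + 6)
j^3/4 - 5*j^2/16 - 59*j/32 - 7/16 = (j/4 + 1/2)*(j - 7/2)*(j + 1/4)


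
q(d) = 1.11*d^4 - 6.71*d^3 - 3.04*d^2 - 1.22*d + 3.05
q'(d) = 4.44*d^3 - 20.13*d^2 - 6.08*d - 1.22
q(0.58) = 0.14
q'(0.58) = -10.65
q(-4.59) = 1086.17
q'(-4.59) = -826.77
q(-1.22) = 14.66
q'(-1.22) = -31.83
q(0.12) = 2.85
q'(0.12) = -2.23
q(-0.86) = 6.73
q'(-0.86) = -13.70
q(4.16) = -205.27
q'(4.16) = -55.23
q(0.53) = 0.64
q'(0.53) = -9.44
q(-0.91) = 7.46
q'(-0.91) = -15.70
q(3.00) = -119.23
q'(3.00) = -80.75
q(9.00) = 2136.95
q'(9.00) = 1550.29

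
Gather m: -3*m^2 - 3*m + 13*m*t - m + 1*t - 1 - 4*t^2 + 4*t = -3*m^2 + m*(13*t - 4) - 4*t^2 + 5*t - 1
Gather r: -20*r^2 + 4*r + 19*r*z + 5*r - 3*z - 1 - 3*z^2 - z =-20*r^2 + r*(19*z + 9) - 3*z^2 - 4*z - 1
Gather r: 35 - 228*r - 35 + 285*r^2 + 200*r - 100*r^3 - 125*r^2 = -100*r^3 + 160*r^2 - 28*r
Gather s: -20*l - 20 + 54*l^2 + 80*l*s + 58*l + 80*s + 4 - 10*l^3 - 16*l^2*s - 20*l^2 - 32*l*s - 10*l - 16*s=-10*l^3 + 34*l^2 + 28*l + s*(-16*l^2 + 48*l + 64) - 16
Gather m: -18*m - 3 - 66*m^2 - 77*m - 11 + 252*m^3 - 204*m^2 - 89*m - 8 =252*m^3 - 270*m^2 - 184*m - 22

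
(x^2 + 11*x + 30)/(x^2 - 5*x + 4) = (x^2 + 11*x + 30)/(x^2 - 5*x + 4)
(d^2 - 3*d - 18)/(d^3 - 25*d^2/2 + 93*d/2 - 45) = 2*(d + 3)/(2*d^2 - 13*d + 15)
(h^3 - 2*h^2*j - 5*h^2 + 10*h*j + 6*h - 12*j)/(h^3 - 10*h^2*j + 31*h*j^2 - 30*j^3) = (h^2 - 5*h + 6)/(h^2 - 8*h*j + 15*j^2)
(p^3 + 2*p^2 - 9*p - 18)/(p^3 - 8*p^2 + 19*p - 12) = (p^2 + 5*p + 6)/(p^2 - 5*p + 4)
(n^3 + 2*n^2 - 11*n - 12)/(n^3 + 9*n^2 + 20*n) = (n^2 - 2*n - 3)/(n*(n + 5))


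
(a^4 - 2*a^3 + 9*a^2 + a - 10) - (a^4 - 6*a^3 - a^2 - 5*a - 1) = 4*a^3 + 10*a^2 + 6*a - 9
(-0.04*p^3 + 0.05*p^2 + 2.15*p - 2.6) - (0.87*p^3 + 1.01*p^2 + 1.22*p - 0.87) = -0.91*p^3 - 0.96*p^2 + 0.93*p - 1.73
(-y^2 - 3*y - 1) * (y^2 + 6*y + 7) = -y^4 - 9*y^3 - 26*y^2 - 27*y - 7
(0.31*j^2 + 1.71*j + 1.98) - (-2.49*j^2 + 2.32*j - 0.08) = 2.8*j^2 - 0.61*j + 2.06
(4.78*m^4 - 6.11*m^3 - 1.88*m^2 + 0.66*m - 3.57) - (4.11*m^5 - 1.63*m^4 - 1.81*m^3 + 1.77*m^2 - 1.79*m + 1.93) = -4.11*m^5 + 6.41*m^4 - 4.3*m^3 - 3.65*m^2 + 2.45*m - 5.5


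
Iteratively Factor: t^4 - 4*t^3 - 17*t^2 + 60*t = (t + 4)*(t^3 - 8*t^2 + 15*t) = t*(t + 4)*(t^2 - 8*t + 15) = t*(t - 3)*(t + 4)*(t - 5)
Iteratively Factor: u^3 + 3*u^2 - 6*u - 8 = (u - 2)*(u^2 + 5*u + 4) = (u - 2)*(u + 4)*(u + 1)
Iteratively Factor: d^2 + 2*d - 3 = (d - 1)*(d + 3)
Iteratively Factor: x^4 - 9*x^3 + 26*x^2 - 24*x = (x - 2)*(x^3 - 7*x^2 + 12*x) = (x - 3)*(x - 2)*(x^2 - 4*x) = x*(x - 3)*(x - 2)*(x - 4)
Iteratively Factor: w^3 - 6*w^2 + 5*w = (w - 1)*(w^2 - 5*w) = w*(w - 1)*(w - 5)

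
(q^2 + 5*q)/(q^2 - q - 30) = q/(q - 6)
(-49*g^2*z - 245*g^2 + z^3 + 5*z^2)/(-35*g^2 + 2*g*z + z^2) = (-7*g*z - 35*g + z^2 + 5*z)/(-5*g + z)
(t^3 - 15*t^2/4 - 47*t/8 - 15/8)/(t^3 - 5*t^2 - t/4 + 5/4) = (4*t + 3)/(2*(2*t - 1))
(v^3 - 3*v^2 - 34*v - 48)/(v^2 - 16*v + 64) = (v^2 + 5*v + 6)/(v - 8)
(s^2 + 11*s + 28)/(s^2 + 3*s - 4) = (s + 7)/(s - 1)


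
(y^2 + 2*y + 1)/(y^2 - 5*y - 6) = (y + 1)/(y - 6)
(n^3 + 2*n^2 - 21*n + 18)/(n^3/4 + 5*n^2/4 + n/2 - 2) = 4*(n^2 + 3*n - 18)/(n^2 + 6*n + 8)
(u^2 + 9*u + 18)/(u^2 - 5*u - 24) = (u + 6)/(u - 8)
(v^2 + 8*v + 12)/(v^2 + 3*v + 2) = (v + 6)/(v + 1)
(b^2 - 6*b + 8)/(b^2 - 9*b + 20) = (b - 2)/(b - 5)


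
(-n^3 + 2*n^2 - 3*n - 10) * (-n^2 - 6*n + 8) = n^5 + 4*n^4 - 17*n^3 + 44*n^2 + 36*n - 80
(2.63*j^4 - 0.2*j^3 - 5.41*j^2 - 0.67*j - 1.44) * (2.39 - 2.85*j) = -7.4955*j^5 + 6.8557*j^4 + 14.9405*j^3 - 11.0204*j^2 + 2.5027*j - 3.4416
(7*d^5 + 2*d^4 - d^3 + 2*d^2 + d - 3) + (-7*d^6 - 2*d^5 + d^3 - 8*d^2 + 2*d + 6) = -7*d^6 + 5*d^5 + 2*d^4 - 6*d^2 + 3*d + 3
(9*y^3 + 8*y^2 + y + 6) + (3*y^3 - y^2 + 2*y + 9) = 12*y^3 + 7*y^2 + 3*y + 15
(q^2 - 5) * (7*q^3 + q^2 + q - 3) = 7*q^5 + q^4 - 34*q^3 - 8*q^2 - 5*q + 15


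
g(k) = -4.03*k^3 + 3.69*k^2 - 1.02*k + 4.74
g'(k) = -12.09*k^2 + 7.38*k - 1.02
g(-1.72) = 37.92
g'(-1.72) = -49.48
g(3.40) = -114.47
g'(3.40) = -115.69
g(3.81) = -168.47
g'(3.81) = -148.40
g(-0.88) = 11.24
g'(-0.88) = -16.88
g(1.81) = -8.91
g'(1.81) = -27.27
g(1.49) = -1.92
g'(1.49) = -16.86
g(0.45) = 4.66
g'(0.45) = -0.15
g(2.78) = -56.16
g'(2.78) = -73.94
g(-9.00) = 3250.68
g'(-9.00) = -1046.73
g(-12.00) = 7512.18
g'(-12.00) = -1830.54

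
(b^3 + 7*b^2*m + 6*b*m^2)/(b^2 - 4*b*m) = (b^2 + 7*b*m + 6*m^2)/(b - 4*m)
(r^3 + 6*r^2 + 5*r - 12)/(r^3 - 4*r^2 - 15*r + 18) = (r + 4)/(r - 6)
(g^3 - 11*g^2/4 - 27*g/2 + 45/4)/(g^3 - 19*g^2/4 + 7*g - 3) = (g^2 - 2*g - 15)/(g^2 - 4*g + 4)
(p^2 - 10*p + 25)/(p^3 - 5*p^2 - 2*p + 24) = (p^2 - 10*p + 25)/(p^3 - 5*p^2 - 2*p + 24)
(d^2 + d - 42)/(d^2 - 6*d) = (d + 7)/d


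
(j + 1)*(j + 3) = j^2 + 4*j + 3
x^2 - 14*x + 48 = (x - 8)*(x - 6)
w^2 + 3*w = w*(w + 3)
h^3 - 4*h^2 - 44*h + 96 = (h - 8)*(h - 2)*(h + 6)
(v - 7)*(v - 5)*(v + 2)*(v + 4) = v^4 - 6*v^3 - 29*v^2 + 114*v + 280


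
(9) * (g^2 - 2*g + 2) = 9*g^2 - 18*g + 18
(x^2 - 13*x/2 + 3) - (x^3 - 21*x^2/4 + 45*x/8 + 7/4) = -x^3 + 25*x^2/4 - 97*x/8 + 5/4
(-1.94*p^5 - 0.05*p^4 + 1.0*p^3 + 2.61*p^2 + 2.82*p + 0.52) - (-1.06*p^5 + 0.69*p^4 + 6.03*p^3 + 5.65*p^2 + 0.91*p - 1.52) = -0.88*p^5 - 0.74*p^4 - 5.03*p^3 - 3.04*p^2 + 1.91*p + 2.04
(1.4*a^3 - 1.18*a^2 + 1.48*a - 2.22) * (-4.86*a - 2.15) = -6.804*a^4 + 2.7248*a^3 - 4.6558*a^2 + 7.6072*a + 4.773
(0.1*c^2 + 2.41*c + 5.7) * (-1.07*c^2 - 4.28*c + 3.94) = -0.107*c^4 - 3.0067*c^3 - 16.0198*c^2 - 14.9006*c + 22.458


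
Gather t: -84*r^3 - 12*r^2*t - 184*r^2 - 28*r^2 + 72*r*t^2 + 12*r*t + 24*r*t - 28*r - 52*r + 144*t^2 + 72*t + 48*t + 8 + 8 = -84*r^3 - 212*r^2 - 80*r + t^2*(72*r + 144) + t*(-12*r^2 + 36*r + 120) + 16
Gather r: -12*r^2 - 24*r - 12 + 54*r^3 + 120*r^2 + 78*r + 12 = 54*r^3 + 108*r^2 + 54*r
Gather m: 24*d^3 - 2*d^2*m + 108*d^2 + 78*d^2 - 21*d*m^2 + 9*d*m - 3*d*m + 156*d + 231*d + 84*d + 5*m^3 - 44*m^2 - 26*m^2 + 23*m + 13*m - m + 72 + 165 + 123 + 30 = 24*d^3 + 186*d^2 + 471*d + 5*m^3 + m^2*(-21*d - 70) + m*(-2*d^2 + 6*d + 35) + 390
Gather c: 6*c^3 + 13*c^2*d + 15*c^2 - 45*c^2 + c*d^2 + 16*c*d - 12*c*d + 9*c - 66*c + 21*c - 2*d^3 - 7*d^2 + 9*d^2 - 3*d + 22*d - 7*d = 6*c^3 + c^2*(13*d - 30) + c*(d^2 + 4*d - 36) - 2*d^3 + 2*d^2 + 12*d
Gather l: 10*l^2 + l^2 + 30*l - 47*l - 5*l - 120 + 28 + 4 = 11*l^2 - 22*l - 88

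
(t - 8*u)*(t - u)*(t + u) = t^3 - 8*t^2*u - t*u^2 + 8*u^3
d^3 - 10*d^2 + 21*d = d*(d - 7)*(d - 3)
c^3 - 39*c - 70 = (c - 7)*(c + 2)*(c + 5)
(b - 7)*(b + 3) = b^2 - 4*b - 21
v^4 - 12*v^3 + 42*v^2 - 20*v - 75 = (v - 5)^2*(v - 3)*(v + 1)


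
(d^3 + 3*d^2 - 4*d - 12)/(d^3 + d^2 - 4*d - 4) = (d + 3)/(d + 1)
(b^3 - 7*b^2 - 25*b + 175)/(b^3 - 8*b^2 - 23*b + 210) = (b - 5)/(b - 6)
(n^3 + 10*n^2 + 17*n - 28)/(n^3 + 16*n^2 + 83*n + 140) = (n - 1)/(n + 5)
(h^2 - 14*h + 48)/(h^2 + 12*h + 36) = (h^2 - 14*h + 48)/(h^2 + 12*h + 36)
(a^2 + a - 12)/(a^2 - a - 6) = (a + 4)/(a + 2)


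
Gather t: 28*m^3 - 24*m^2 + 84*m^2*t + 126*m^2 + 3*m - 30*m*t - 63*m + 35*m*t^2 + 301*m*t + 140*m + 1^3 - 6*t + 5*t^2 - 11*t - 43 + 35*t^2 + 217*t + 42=28*m^3 + 102*m^2 + 80*m + t^2*(35*m + 40) + t*(84*m^2 + 271*m + 200)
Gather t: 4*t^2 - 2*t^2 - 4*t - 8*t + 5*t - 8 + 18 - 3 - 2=2*t^2 - 7*t + 5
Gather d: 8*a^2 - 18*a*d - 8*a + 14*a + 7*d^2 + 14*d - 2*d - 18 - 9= 8*a^2 + 6*a + 7*d^2 + d*(12 - 18*a) - 27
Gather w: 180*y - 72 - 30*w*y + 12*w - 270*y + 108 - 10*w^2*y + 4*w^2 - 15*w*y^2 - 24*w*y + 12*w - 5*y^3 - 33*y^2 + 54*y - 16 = w^2*(4 - 10*y) + w*(-15*y^2 - 54*y + 24) - 5*y^3 - 33*y^2 - 36*y + 20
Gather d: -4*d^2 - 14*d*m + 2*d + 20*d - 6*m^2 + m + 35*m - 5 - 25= -4*d^2 + d*(22 - 14*m) - 6*m^2 + 36*m - 30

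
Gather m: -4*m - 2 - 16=-4*m - 18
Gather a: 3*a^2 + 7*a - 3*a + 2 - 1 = 3*a^2 + 4*a + 1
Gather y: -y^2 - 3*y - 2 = -y^2 - 3*y - 2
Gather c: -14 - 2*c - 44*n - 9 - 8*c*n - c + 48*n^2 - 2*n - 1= c*(-8*n - 3) + 48*n^2 - 46*n - 24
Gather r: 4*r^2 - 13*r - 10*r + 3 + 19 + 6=4*r^2 - 23*r + 28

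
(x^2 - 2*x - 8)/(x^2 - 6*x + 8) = (x + 2)/(x - 2)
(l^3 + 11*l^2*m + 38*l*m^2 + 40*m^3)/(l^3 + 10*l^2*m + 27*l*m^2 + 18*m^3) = (l^3 + 11*l^2*m + 38*l*m^2 + 40*m^3)/(l^3 + 10*l^2*m + 27*l*m^2 + 18*m^3)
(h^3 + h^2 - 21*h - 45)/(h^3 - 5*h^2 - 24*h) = (h^2 - 2*h - 15)/(h*(h - 8))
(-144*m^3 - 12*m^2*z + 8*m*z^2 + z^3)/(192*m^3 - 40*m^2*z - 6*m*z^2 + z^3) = (6*m + z)/(-8*m + z)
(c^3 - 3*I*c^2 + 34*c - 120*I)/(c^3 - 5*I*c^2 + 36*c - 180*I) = (c - 4*I)/(c - 6*I)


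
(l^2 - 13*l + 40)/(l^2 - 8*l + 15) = (l - 8)/(l - 3)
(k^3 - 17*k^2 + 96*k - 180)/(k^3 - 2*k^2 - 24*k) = (k^2 - 11*k + 30)/(k*(k + 4))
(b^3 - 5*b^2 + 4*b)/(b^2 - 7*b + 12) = b*(b - 1)/(b - 3)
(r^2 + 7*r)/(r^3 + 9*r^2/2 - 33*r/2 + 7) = 2*r/(2*r^2 - 5*r + 2)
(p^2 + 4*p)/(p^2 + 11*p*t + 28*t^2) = p*(p + 4)/(p^2 + 11*p*t + 28*t^2)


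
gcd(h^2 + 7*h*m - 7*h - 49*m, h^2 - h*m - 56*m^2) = h + 7*m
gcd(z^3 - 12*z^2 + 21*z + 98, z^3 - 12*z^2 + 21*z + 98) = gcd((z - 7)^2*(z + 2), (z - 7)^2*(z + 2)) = z^3 - 12*z^2 + 21*z + 98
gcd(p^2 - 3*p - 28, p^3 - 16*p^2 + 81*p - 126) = p - 7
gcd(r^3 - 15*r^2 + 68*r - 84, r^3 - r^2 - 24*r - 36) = r - 6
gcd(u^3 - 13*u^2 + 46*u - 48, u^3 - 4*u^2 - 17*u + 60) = u - 3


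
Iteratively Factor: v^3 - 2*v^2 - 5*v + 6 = (v - 3)*(v^2 + v - 2) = (v - 3)*(v - 1)*(v + 2)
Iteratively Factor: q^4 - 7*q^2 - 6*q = (q + 1)*(q^3 - q^2 - 6*q) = (q - 3)*(q + 1)*(q^2 + 2*q) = (q - 3)*(q + 1)*(q + 2)*(q)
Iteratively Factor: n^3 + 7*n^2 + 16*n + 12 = (n + 2)*(n^2 + 5*n + 6) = (n + 2)^2*(n + 3)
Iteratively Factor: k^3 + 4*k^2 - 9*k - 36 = (k + 4)*(k^2 - 9) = (k + 3)*(k + 4)*(k - 3)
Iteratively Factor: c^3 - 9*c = (c)*(c^2 - 9) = c*(c - 3)*(c + 3)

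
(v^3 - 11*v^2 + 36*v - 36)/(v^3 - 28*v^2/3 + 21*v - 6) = 3*(v - 2)/(3*v - 1)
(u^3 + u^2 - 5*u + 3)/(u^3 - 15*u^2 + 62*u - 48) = (u^2 + 2*u - 3)/(u^2 - 14*u + 48)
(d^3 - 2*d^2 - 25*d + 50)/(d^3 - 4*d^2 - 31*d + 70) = (d - 5)/(d - 7)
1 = 1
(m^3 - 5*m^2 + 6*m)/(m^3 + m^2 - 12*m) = (m - 2)/(m + 4)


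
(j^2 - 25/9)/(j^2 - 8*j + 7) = (j^2 - 25/9)/(j^2 - 8*j + 7)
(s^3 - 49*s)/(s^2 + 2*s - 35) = s*(s - 7)/(s - 5)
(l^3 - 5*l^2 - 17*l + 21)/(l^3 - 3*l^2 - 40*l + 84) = (l^2 + 2*l - 3)/(l^2 + 4*l - 12)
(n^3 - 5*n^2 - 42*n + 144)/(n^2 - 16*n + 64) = (n^2 + 3*n - 18)/(n - 8)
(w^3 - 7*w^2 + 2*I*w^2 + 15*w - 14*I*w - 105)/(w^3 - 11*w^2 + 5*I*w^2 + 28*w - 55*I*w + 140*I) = (w - 3*I)/(w - 4)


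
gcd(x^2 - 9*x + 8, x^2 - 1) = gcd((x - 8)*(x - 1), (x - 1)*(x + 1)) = x - 1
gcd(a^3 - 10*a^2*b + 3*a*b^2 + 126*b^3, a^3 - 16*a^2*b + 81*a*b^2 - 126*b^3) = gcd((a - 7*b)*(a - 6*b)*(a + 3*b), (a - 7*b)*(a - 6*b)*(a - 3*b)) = a^2 - 13*a*b + 42*b^2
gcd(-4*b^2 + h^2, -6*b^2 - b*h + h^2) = 2*b + h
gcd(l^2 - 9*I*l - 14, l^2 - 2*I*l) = l - 2*I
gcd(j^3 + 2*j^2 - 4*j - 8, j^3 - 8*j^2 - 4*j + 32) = j^2 - 4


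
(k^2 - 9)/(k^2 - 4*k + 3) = (k + 3)/(k - 1)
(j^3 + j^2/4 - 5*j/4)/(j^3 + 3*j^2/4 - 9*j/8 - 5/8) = 2*j/(2*j + 1)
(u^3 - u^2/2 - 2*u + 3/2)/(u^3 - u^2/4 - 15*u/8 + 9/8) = 4*(u - 1)/(4*u - 3)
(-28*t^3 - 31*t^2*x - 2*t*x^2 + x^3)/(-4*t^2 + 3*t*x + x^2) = (-7*t^2 - 6*t*x + x^2)/(-t + x)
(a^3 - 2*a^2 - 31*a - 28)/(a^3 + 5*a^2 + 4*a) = (a - 7)/a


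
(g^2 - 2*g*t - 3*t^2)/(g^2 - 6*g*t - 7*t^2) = (-g + 3*t)/(-g + 7*t)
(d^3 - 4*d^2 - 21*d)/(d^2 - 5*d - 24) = d*(d - 7)/(d - 8)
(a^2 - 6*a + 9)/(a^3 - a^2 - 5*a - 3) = (a - 3)/(a^2 + 2*a + 1)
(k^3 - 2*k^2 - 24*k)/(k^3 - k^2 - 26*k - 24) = k/(k + 1)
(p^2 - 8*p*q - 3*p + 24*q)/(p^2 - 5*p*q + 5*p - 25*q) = (p^2 - 8*p*q - 3*p + 24*q)/(p^2 - 5*p*q + 5*p - 25*q)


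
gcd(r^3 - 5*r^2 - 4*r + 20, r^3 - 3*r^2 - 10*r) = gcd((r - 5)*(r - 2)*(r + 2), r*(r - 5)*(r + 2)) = r^2 - 3*r - 10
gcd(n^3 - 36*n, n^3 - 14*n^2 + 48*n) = n^2 - 6*n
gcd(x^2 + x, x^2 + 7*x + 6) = x + 1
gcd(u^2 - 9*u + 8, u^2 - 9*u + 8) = u^2 - 9*u + 8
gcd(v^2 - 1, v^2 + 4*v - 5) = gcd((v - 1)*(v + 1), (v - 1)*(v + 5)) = v - 1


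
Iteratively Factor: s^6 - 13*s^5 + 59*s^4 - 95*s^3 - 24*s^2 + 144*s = (s - 3)*(s^5 - 10*s^4 + 29*s^3 - 8*s^2 - 48*s) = s*(s - 3)*(s^4 - 10*s^3 + 29*s^2 - 8*s - 48) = s*(s - 4)*(s - 3)*(s^3 - 6*s^2 + 5*s + 12) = s*(s - 4)*(s - 3)^2*(s^2 - 3*s - 4) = s*(s - 4)*(s - 3)^2*(s + 1)*(s - 4)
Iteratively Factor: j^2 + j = (j)*(j + 1)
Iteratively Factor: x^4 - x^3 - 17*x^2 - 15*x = (x + 3)*(x^3 - 4*x^2 - 5*x) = x*(x + 3)*(x^2 - 4*x - 5) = x*(x + 1)*(x + 3)*(x - 5)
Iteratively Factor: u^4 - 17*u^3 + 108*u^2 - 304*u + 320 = (u - 4)*(u^3 - 13*u^2 + 56*u - 80) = (u - 4)^2*(u^2 - 9*u + 20) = (u - 5)*(u - 4)^2*(u - 4)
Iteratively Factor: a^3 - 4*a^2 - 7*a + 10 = (a - 5)*(a^2 + a - 2) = (a - 5)*(a - 1)*(a + 2)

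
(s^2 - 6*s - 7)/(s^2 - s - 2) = (s - 7)/(s - 2)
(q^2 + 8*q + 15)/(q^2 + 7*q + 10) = (q + 3)/(q + 2)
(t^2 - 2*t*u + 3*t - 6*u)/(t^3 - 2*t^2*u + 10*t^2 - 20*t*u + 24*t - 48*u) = (t + 3)/(t^2 + 10*t + 24)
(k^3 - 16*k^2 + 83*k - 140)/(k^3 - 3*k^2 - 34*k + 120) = (k - 7)/(k + 6)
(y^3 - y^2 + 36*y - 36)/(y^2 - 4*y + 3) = (y^2 + 36)/(y - 3)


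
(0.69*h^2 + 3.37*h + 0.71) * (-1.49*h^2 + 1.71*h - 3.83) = -1.0281*h^4 - 3.8414*h^3 + 2.0621*h^2 - 11.693*h - 2.7193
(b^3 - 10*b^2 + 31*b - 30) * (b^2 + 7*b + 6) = b^5 - 3*b^4 - 33*b^3 + 127*b^2 - 24*b - 180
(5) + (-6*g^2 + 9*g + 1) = -6*g^2 + 9*g + 6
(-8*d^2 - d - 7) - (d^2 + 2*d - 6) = -9*d^2 - 3*d - 1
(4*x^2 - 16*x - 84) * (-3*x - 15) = -12*x^3 - 12*x^2 + 492*x + 1260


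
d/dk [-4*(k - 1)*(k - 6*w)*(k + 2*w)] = -12*k^2 + 32*k*w + 8*k + 48*w^2 - 16*w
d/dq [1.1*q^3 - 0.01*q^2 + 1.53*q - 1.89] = 3.3*q^2 - 0.02*q + 1.53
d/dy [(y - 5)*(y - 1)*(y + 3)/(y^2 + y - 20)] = (y^4 + 2*y^3 - 50*y^2 + 90*y + 245)/(y^4 + 2*y^3 - 39*y^2 - 40*y + 400)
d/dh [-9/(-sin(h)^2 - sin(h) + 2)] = -9*(2*sin(h) + 1)*cos(h)/(sin(h)^2 + sin(h) - 2)^2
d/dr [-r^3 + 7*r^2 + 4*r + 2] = -3*r^2 + 14*r + 4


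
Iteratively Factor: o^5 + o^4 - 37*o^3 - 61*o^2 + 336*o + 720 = (o - 4)*(o^4 + 5*o^3 - 17*o^2 - 129*o - 180) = (o - 4)*(o + 3)*(o^3 + 2*o^2 - 23*o - 60) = (o - 4)*(o + 3)^2*(o^2 - o - 20) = (o - 4)*(o + 3)^2*(o + 4)*(o - 5)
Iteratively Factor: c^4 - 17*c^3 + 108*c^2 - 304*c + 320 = (c - 5)*(c^3 - 12*c^2 + 48*c - 64) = (c - 5)*(c - 4)*(c^2 - 8*c + 16) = (c - 5)*(c - 4)^2*(c - 4)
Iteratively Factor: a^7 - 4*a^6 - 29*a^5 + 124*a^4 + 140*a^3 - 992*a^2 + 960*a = (a)*(a^6 - 4*a^5 - 29*a^4 + 124*a^3 + 140*a^2 - 992*a + 960) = a*(a - 2)*(a^5 - 2*a^4 - 33*a^3 + 58*a^2 + 256*a - 480) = a*(a - 5)*(a - 2)*(a^4 + 3*a^3 - 18*a^2 - 32*a + 96) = a*(a - 5)*(a - 2)*(a + 4)*(a^3 - a^2 - 14*a + 24) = a*(a - 5)*(a - 3)*(a - 2)*(a + 4)*(a^2 + 2*a - 8) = a*(a - 5)*(a - 3)*(a - 2)^2*(a + 4)*(a + 4)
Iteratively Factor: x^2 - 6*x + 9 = (x - 3)*(x - 3)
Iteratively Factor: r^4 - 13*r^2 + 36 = (r - 3)*(r^3 + 3*r^2 - 4*r - 12) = (r - 3)*(r - 2)*(r^2 + 5*r + 6) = (r - 3)*(r - 2)*(r + 3)*(r + 2)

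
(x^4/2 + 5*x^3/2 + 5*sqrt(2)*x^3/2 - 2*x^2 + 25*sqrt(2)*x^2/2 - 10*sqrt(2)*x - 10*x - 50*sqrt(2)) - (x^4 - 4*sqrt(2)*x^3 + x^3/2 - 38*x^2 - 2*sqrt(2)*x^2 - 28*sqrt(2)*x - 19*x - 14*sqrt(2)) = -x^4/2 + 2*x^3 + 13*sqrt(2)*x^3/2 + 29*sqrt(2)*x^2/2 + 36*x^2 + 9*x + 18*sqrt(2)*x - 36*sqrt(2)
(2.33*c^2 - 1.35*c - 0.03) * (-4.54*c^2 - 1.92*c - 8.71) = -10.5782*c^4 + 1.6554*c^3 - 17.5661*c^2 + 11.8161*c + 0.2613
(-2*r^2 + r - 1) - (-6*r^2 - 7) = 4*r^2 + r + 6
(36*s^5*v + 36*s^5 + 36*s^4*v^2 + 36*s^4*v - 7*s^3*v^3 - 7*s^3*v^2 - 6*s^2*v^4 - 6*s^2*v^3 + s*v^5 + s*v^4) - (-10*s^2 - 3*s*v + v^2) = 36*s^5*v + 36*s^5 + 36*s^4*v^2 + 36*s^4*v - 7*s^3*v^3 - 7*s^3*v^2 - 6*s^2*v^4 - 6*s^2*v^3 + 10*s^2 + s*v^5 + s*v^4 + 3*s*v - v^2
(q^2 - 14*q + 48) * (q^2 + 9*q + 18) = q^4 - 5*q^3 - 60*q^2 + 180*q + 864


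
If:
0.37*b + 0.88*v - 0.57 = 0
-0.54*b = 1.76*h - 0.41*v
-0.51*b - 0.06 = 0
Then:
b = -0.12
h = 0.20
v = 0.70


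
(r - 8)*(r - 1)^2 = r^3 - 10*r^2 + 17*r - 8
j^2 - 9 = (j - 3)*(j + 3)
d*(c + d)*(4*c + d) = 4*c^2*d + 5*c*d^2 + d^3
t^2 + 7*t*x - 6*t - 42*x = (t - 6)*(t + 7*x)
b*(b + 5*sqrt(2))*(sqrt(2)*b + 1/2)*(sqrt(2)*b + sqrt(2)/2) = 2*b^4 + b^3 + 21*sqrt(2)*b^3/2 + 5*b^2 + 21*sqrt(2)*b^2/4 + 5*b/2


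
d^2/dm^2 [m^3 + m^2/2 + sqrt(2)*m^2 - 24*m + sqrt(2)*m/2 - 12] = 6*m + 1 + 2*sqrt(2)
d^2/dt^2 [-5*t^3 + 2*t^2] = 4 - 30*t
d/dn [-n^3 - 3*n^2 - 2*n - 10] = -3*n^2 - 6*n - 2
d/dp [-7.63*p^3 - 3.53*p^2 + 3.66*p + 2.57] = -22.89*p^2 - 7.06*p + 3.66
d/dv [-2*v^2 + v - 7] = 1 - 4*v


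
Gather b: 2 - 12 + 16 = 6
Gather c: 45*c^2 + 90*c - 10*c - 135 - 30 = 45*c^2 + 80*c - 165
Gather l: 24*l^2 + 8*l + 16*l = 24*l^2 + 24*l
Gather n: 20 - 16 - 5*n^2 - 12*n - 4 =-5*n^2 - 12*n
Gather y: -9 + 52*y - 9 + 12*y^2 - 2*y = 12*y^2 + 50*y - 18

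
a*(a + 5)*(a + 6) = a^3 + 11*a^2 + 30*a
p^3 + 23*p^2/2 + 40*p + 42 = (p + 2)*(p + 7/2)*(p + 6)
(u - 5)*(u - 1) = u^2 - 6*u + 5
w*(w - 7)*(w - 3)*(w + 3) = w^4 - 7*w^3 - 9*w^2 + 63*w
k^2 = k^2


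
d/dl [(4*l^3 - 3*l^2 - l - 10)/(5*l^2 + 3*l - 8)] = 2*(10*l^4 + 12*l^3 - 50*l^2 + 74*l + 19)/(25*l^4 + 30*l^3 - 71*l^2 - 48*l + 64)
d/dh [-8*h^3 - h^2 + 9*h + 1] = -24*h^2 - 2*h + 9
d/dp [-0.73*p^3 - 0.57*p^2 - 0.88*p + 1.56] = -2.19*p^2 - 1.14*p - 0.88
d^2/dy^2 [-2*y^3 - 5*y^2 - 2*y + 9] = -12*y - 10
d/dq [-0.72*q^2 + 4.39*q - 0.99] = 4.39 - 1.44*q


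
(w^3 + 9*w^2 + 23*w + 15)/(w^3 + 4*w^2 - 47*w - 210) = (w^2 + 4*w + 3)/(w^2 - w - 42)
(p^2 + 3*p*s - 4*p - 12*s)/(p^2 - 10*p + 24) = (p + 3*s)/(p - 6)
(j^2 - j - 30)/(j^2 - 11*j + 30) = (j + 5)/(j - 5)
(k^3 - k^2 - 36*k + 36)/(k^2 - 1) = (k^2 - 36)/(k + 1)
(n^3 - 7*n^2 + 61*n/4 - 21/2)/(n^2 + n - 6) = (n^2 - 5*n + 21/4)/(n + 3)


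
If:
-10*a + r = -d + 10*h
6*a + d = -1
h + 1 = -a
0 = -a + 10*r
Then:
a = 90/59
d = -599/59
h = -149/59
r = 9/59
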